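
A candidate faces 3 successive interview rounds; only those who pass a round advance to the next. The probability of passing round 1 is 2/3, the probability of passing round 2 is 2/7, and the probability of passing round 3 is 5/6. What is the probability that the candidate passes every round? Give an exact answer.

10/63

The events are sequential, so multiply the conditional probabilities:
P = 2/3 × 2/7 × 5/6 = 20/126 = 10/63.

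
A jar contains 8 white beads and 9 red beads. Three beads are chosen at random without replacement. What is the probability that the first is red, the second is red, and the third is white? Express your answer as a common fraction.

12/85

Multiply the probability of each draw given the previous ones:
P = 9/17 × 8/16 × 8/15 = 576/4080 = 12/85.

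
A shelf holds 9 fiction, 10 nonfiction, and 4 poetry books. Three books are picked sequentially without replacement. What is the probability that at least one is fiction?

P(no fiction) = 14/23 × 13/22 × 12/21 = 2184/10626 = 52/253.
P(at least one) = 1 − 52/253 = 201/253.

201/253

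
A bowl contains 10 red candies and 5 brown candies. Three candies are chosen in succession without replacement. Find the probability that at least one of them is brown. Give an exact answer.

67/91

P(no brown) = 10/15 × 9/14 × 8/13 = 720/2730 = 24/91.
P(at least one) = 1 − 24/91 = 67/91.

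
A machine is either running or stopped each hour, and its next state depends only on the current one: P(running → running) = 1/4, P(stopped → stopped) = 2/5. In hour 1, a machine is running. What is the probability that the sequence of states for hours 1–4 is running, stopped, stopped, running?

Hour 1 is given. For each transition, use the conditional probability from the current state:
P(stopped | running) = 3/4; P(stopped | stopped) = 2/5; P(running | stopped) = 3/5.
P = 3/4 × 2/5 × 3/5 = 18/100 = 9/50.

9/50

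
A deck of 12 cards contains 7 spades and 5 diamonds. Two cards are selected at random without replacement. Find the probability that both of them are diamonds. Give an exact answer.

5/33

P(all diamonds) = 5/12 × 4/11 = 20/132 = 5/33.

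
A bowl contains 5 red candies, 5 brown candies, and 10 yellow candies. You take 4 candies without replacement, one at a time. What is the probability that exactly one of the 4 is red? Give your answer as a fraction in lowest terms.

One ordering (red drawn first) has probability 5/20 × 15/19 × 14/18 × 13/17 = 13650/116280 = 455/3876.
There are C(4,1) = 4 such orderings, each equally likely, so P = 4 × 455/3876 = 455/969.

455/969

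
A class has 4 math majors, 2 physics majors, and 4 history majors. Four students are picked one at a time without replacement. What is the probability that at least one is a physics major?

P(no physics majors) = 8/10 × 7/9 × 6/8 × 5/7 = 1680/5040 = 1/3.
P(at least one) = 1 − 1/3 = 2/3.

2/3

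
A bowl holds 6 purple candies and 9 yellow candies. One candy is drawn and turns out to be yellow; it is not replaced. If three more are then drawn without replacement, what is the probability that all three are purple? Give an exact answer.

After the first draw, 6 of the remaining 14 candies are purple.
P = 6/14 × 5/13 × 4/12 = 120/2184 = 5/91.

5/91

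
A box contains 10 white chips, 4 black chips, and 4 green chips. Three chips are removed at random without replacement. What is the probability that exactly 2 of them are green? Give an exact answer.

7/68

One ordering (green drawn first) has probability 4/18 × 3/17 × 14/16 = 168/4896 = 7/204.
There are C(3,2) = 3 such orderings, each equally likely, so P = 3 × 7/204 = 7/68.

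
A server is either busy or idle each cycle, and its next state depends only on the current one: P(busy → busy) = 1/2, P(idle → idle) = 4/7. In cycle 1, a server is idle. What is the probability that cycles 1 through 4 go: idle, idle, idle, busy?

48/343

Cycle 1 is given. For each transition, use the conditional probability from the current state:
P(idle | idle) = 4/7; P(idle | idle) = 4/7; P(busy | idle) = 3/7.
P = 4/7 × 4/7 × 3/7 = 48/343.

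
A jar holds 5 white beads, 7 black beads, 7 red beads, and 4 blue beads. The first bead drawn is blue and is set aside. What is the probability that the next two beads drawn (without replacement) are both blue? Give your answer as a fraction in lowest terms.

With the first bead removed, 3 blue remain out of 22.
P = 3/22 × 2/21 = 6/462 = 1/77.

1/77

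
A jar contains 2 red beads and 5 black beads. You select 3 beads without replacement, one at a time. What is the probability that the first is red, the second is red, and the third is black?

Chain rule:
P = 2/7 × 1/6 × 5/5 = 10/210 = 1/21.

1/21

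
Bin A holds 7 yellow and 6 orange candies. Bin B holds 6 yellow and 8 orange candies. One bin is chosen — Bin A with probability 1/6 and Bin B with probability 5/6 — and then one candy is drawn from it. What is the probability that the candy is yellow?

From Bin A: P(yellow) = 7/13.
From Bin B: P(yellow) = 6/14.
Total probability = (1/6)(7/13) + (5/6)(6/14) = 122/273.

122/273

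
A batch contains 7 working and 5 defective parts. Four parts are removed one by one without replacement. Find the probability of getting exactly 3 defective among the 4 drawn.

14/99

One ordering (defective drawn first) has probability 5/12 × 4/11 × 3/10 × 7/9 = 420/11880 = 7/198.
There are C(4,3) = 4 such orderings, each equally likely, so P = 4 × 7/198 = 14/99.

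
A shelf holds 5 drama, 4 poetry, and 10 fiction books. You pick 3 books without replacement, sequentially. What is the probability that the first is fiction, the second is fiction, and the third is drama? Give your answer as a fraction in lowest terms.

Chain rule:
P = 10/19 × 9/18 × 5/17 = 450/5814 = 25/323.

25/323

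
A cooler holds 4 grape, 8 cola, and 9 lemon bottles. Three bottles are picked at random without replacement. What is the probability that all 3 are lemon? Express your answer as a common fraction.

P(all lemon) = 9/21 × 8/20 × 7/19 = 504/7980 = 6/95.

6/95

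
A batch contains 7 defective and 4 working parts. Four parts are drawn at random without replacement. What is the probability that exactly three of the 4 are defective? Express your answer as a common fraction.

14/33

One ordering (defective drawn first) has probability 7/11 × 6/10 × 5/9 × 4/8 = 840/7920 = 7/66.
There are C(4,3) = 4 such orderings, each equally likely, so P = 4 × 7/66 = 14/33.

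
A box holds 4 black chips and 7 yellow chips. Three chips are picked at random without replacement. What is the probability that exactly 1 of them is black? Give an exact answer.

One ordering (black drawn first) has probability 4/11 × 7/10 × 6/9 = 168/990 = 28/165.
There are C(3,1) = 3 such orderings, each equally likely, so P = 3 × 28/165 = 28/55.

28/55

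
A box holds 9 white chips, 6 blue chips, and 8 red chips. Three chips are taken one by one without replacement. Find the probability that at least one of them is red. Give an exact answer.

188/253

P(no red) = 15/23 × 14/22 × 13/21 = 2730/10626 = 65/253.
P(at least one) = 1 − 65/253 = 188/253.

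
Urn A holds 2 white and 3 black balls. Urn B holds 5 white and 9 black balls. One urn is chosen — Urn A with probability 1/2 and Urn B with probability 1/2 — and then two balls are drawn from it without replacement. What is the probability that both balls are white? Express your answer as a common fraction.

From Urn A: P(both white) = (2/5)(1/4) = 1/10.
From Urn B: P(both white) = (5/14)(4/13) = 10/91.
Total probability = (1/2)(1/10) + (1/2)(10/91) = 191/1820.

191/1820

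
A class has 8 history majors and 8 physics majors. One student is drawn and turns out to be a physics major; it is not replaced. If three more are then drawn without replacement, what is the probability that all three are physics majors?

After the first draw, 7 of the remaining 15 students are physics majors.
P = 7/15 × 6/14 × 5/13 = 210/2730 = 1/13.

1/13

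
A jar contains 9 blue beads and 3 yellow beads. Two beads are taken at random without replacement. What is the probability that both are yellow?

P = 3/12 × 2/11 = 6/132 = 1/22.

1/22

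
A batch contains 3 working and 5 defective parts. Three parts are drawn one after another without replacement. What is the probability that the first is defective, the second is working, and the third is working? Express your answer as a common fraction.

Multiply the probability of each draw given the previous ones:
P = 5/8 × 3/7 × 2/6 = 30/336 = 5/56.

5/56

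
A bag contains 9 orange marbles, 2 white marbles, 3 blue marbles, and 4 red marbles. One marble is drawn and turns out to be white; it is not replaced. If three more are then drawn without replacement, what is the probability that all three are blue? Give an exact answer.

With the first marble removed, 3 blue remain out of 17.
P = 3/17 × 2/16 × 1/15 = 6/4080 = 1/680.

1/680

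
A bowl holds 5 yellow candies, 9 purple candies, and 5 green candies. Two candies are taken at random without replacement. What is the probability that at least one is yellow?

80/171

P(no yellow) = 14/19 × 13/18 = 182/342 = 91/171.
P(at least one) = 1 − 91/171 = 80/171.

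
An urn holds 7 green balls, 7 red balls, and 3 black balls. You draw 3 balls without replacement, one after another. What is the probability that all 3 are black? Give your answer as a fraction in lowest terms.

1/680

P(all black) = 3/17 × 2/16 × 1/15 = 6/4080 = 1/680.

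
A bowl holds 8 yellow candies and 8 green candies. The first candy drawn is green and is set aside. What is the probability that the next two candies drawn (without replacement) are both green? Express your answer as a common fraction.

1/5

After the first draw, 7 of the remaining 15 candies are green.
P = 7/15 × 6/14 = 42/210 = 1/5.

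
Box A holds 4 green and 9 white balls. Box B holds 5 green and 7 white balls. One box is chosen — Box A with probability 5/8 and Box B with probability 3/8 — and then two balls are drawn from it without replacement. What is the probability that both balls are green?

15/143

From Box A: P(both green) = (4/13)(3/12) = 1/13.
From Box B: P(both green) = (5/12)(4/11) = 5/33.
Total probability = (5/8)(1/13) + (3/8)(5/33) = 15/143.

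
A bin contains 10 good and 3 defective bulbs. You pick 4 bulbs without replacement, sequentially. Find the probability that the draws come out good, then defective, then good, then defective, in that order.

9/286

Chain rule:
P = 10/13 × 3/12 × 9/11 × 2/10 = 540/17160 = 9/286.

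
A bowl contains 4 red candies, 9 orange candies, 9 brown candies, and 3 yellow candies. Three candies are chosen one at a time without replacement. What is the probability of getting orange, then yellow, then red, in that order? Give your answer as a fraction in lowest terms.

9/1150

Multiply the probability of each draw given the previous ones:
P = 9/25 × 3/24 × 4/23 = 108/13800 = 9/1150.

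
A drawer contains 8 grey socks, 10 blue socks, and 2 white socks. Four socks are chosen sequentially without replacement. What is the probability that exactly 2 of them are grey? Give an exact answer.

One ordering (grey drawn first) has probability 8/20 × 7/19 × 12/18 × 11/17 = 7392/116280 = 308/4845.
There are C(4,2) = 6 such orderings, each equally likely, so P = 6 × 308/4845 = 616/1615.

616/1615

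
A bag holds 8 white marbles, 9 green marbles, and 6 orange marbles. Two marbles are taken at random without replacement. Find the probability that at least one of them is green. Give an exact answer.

162/253

P(no green) = 14/23 × 13/22 = 182/506 = 91/253.
P(at least one) = 1 − 91/253 = 162/253.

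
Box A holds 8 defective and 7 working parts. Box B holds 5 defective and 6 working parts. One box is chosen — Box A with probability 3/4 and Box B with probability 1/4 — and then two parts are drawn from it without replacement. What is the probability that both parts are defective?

27/110

From Box A: P(both defective) = (8/15)(7/14) = 4/15.
From Box B: P(both defective) = (5/11)(4/10) = 2/11.
Total probability = (3/4)(4/15) + (1/4)(2/11) = 27/110.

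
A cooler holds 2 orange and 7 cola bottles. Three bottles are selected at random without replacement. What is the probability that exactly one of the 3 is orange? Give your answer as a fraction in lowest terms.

1/2

One ordering (orange drawn first) has probability 2/9 × 7/8 × 6/7 = 84/504 = 1/6.
There are C(3,1) = 3 such orderings, each equally likely, so P = 3 × 1/6 = 1/2.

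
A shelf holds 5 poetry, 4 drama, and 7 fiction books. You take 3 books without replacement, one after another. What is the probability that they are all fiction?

P(all fiction) = 7/16 × 6/15 × 5/14 = 210/3360 = 1/16.

1/16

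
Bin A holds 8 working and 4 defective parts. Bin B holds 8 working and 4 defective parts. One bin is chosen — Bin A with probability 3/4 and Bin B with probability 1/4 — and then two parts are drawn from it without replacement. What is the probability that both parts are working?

From Bin A: P(both working) = (8/12)(7/11) = 14/33.
From Bin B: P(both working) = (8/12)(7/11) = 14/33.
Total probability = (3/4)(14/33) + (1/4)(14/33) = 14/33.

14/33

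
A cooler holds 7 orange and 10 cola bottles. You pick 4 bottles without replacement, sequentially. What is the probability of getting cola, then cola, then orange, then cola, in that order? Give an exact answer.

3/34

Multiply the probability of each draw given the previous ones:
P = 10/17 × 9/16 × 7/15 × 8/14 = 5040/57120 = 3/34.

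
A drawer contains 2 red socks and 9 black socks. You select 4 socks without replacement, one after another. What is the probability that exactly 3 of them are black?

One ordering (black drawn first) has probability 9/11 × 8/10 × 7/9 × 2/8 = 1008/7920 = 7/55.
There are C(4,3) = 4 such orderings, each equally likely, so P = 4 × 7/55 = 28/55.

28/55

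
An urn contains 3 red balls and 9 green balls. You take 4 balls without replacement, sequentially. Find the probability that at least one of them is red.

41/55

P(no red) = 9/12 × 8/11 × 7/10 × 6/9 = 3024/11880 = 14/55.
P(at least one) = 1 − 14/55 = 41/55.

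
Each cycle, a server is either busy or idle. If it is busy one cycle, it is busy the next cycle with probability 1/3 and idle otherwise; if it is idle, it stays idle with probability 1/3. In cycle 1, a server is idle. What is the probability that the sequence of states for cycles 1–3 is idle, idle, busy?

Cycle 1 is given. For each transition, use the conditional probability from the current state:
P(idle | idle) = 1/3; P(busy | idle) = 2/3.
P = 1/3 × 2/3 = 2/9.

2/9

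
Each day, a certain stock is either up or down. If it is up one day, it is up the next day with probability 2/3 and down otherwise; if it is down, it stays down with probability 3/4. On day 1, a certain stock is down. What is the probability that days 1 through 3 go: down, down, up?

Day 1 is given. For each transition, use the conditional probability from the current state:
P(down | down) = 3/4; P(up | down) = 1/4.
P = 3/4 × 1/4 = 3/16.

3/16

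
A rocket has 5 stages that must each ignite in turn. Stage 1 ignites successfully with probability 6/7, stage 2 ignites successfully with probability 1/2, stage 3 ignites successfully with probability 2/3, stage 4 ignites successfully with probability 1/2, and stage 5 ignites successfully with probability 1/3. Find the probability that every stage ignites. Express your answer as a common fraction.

1/21

The events are sequential, so multiply the conditional probabilities:
P = 6/7 × 1/2 × 2/3 × 1/2 × 1/3 = 12/252 = 1/21.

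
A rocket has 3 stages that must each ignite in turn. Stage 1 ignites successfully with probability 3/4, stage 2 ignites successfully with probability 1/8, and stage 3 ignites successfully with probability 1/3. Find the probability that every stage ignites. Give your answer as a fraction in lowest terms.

Multiplying along the chain,
P = 3/4 × 1/8 × 1/3 = 3/96 = 1/32.

1/32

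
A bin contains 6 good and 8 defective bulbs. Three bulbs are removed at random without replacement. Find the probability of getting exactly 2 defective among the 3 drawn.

6/13

One ordering (defective drawn first) has probability 8/14 × 7/13 × 6/12 = 336/2184 = 2/13.
There are C(3,2) = 3 such orderings, each equally likely, so P = 3 × 2/13 = 6/13.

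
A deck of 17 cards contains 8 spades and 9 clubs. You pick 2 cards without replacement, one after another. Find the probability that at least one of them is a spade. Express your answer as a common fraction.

P(no spades) = 9/17 × 8/16 = 72/272 = 9/34.
P(at least one) = 1 − 9/34 = 25/34.

25/34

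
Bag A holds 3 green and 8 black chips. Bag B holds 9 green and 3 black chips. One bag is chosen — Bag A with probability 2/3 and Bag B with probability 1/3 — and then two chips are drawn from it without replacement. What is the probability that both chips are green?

12/55

From Bag A: P(both green) = (3/11)(2/10) = 3/55.
From Bag B: P(both green) = (9/12)(8/11) = 6/11.
Total probability = (2/3)(3/55) + (1/3)(6/11) = 12/55.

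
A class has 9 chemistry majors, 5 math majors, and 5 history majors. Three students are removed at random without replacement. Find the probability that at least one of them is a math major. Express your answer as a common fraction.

P(no math majors) = 14/19 × 13/18 × 12/17 = 2184/5814 = 364/969.
P(at least one) = 1 − 364/969 = 605/969.

605/969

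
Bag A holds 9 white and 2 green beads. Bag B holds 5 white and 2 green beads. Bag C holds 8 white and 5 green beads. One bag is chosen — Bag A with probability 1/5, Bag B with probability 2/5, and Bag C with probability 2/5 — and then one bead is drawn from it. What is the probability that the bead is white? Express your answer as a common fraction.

From Bag A: P(white) = 9/11.
From Bag B: P(white) = 5/7.
From Bag C: P(white) = 8/13.
Total probability = (1/5)(9/11) + (2/5)(5/7) + (2/5)(8/13) = 3481/5005.

3481/5005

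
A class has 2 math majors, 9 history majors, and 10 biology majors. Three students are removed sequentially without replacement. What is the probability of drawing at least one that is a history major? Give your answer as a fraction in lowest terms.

P(no history majors) = 12/21 × 11/20 × 10/19 = 1320/7980 = 22/133.
P(at least one) = 1 − 22/133 = 111/133.

111/133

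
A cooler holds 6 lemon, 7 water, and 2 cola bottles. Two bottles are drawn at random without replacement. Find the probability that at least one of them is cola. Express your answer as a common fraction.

9/35

P(no cola) = 13/15 × 12/14 = 156/210 = 26/35.
P(at least one) = 1 − 26/35 = 9/35.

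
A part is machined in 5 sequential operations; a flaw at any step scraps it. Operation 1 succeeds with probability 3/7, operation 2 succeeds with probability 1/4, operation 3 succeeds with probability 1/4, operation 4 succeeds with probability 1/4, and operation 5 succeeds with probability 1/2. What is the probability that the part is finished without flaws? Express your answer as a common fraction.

Multiplying along the chain,
P = 3/7 × 1/4 × 1/4 × 1/4 × 1/2 = 3/896.

3/896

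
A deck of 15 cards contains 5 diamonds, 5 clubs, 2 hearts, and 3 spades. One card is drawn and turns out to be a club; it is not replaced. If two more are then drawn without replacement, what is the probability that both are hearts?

With the first card removed, 2 hearts remain out of 14.
P = 2/14 × 1/13 = 2/182 = 1/91.

1/91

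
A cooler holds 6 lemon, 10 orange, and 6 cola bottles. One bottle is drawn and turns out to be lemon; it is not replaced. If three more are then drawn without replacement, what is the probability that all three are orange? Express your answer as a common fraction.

12/133

After the first draw, 10 of the remaining 21 bottles are orange.
P = 10/21 × 9/20 × 8/19 = 720/7980 = 12/133.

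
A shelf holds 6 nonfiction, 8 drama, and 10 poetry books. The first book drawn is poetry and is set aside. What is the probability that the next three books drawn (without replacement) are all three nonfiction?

20/1771

With the first book removed, 6 nonfiction remain out of 23.
P = 6/23 × 5/22 × 4/21 = 120/10626 = 20/1771.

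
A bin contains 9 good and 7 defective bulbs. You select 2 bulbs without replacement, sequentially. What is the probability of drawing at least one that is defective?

P(no defective) = 9/16 × 8/15 = 72/240 = 3/10.
P(at least one) = 1 − 3/10 = 7/10.

7/10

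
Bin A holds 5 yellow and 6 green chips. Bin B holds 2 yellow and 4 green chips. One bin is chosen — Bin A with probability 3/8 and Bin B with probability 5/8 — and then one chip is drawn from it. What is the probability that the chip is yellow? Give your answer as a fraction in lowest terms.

25/66

From Bin A: P(yellow) = 5/11.
From Bin B: P(yellow) = 2/6.
Total probability = (3/8)(5/11) + (5/8)(2/6) = 25/66.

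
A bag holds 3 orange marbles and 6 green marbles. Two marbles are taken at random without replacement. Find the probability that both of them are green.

P(every draw is green) = 6/9 × 5/8 = 30/72 = 5/12.

5/12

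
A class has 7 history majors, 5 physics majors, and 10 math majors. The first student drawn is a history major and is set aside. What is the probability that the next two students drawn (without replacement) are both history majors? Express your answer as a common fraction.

With the first student removed, 6 history majors remain out of 21.
P = 6/21 × 5/20 = 30/420 = 1/14.

1/14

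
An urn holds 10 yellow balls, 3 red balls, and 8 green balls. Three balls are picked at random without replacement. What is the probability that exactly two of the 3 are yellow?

One ordering (yellow drawn first) has probability 10/21 × 9/20 × 11/19 = 990/7980 = 33/266.
There are C(3,2) = 3 such orderings, each equally likely, so P = 3 × 33/266 = 99/266.

99/266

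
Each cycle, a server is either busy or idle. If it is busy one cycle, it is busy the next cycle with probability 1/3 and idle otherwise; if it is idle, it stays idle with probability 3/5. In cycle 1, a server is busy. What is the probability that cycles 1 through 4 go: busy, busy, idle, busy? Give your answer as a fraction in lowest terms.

4/45

Cycle 1 is given. For each transition, use the conditional probability from the current state:
P(busy | busy) = 1/3; P(idle | busy) = 2/3; P(busy | idle) = 2/5.
P = 1/3 × 2/3 × 2/5 = 4/45.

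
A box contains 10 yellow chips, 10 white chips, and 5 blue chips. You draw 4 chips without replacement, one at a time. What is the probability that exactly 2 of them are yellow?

189/506

One ordering (yellow drawn first) has probability 10/25 × 9/24 × 15/23 × 14/22 = 18900/303600 = 63/1012.
There are C(4,2) = 6 such orderings, each equally likely, so P = 6 × 63/1012 = 189/506.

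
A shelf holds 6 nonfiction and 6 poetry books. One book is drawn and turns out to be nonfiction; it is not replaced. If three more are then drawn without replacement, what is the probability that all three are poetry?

With the first book removed, 6 poetry remain out of 11.
P = 6/11 × 5/10 × 4/9 = 120/990 = 4/33.

4/33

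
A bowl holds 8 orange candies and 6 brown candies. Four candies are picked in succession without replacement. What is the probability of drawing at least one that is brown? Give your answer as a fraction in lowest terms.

P(no brown) = 8/14 × 7/13 × 6/12 × 5/11 = 1680/24024 = 10/143.
P(at least one) = 1 − 10/143 = 133/143.

133/143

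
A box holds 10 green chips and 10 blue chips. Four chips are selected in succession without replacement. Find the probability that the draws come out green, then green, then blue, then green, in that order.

Chain rule:
P = 10/20 × 9/19 × 10/18 × 8/17 = 7200/116280 = 20/323.

20/323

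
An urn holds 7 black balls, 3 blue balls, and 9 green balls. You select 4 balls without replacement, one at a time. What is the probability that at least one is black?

P(no black) = 12/19 × 11/18 × 10/17 × 9/16 = 11880/93024 = 165/1292.
P(at least one) = 1 − 165/1292 = 1127/1292.

1127/1292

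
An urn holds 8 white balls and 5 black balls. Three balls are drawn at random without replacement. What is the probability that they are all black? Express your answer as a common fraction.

5/143

P(every draw is black) = 5/13 × 4/12 × 3/11 = 60/1716 = 5/143.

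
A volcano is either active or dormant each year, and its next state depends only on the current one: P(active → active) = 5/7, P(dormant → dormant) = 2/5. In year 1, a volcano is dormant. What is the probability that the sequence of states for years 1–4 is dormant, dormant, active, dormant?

12/175

Year 1 is given. For each transition, use the conditional probability from the current state:
P(dormant | dormant) = 2/5; P(active | dormant) = 3/5; P(dormant | active) = 2/7.
P = 2/5 × 3/5 × 2/7 = 12/175.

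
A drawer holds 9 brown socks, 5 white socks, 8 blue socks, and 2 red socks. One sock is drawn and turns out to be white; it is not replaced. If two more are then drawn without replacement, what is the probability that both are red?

With the first sock removed, 2 red remain out of 23.
P = 2/23 × 1/22 = 2/506 = 1/253.

1/253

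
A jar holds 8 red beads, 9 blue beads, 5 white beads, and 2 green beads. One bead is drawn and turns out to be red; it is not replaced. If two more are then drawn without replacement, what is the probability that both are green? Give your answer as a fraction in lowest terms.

After the first draw, 2 of the remaining 23 beads are green.
P = 2/23 × 1/22 = 2/506 = 1/253.

1/253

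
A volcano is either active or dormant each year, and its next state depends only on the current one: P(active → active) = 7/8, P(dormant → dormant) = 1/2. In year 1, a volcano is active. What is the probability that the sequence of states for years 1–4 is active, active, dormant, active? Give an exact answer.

Year 1 is given. For each transition, use the conditional probability from the current state:
P(active | active) = 7/8; P(dormant | active) = 1/8; P(active | dormant) = 1/2.
P = 7/8 × 1/8 × 1/2 = 7/128.

7/128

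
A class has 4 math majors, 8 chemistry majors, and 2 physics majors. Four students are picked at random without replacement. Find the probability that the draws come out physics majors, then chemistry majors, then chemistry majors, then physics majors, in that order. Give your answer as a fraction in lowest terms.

2/429

Each draw changes the counts, so multiply the conditional probabilities along the sequence:
P = 2/14 × 8/13 × 7/12 × 1/11 = 112/24024 = 2/429.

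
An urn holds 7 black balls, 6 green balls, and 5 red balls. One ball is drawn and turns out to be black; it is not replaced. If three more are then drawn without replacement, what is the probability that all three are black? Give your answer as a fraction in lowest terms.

With the first ball removed, 6 black remain out of 17.
P = 6/17 × 5/16 × 4/15 = 120/4080 = 1/34.

1/34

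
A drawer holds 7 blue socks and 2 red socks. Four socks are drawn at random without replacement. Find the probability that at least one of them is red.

13/18

P(no red) = 7/9 × 6/8 × 5/7 × 4/6 = 840/3024 = 5/18.
P(at least one) = 1 − 5/18 = 13/18.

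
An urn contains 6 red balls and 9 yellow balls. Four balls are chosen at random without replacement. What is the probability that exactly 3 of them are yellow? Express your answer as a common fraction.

24/65

One ordering (yellow drawn first) has probability 9/15 × 8/14 × 7/13 × 6/12 = 3024/32760 = 6/65.
There are C(4,3) = 4 such orderings, each equally likely, so P = 4 × 6/65 = 24/65.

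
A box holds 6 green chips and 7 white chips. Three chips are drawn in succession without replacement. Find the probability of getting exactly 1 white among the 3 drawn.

One ordering (white drawn first) has probability 7/13 × 6/12 × 5/11 = 210/1716 = 35/286.
There are C(3,1) = 3 such orderings, each equally likely, so P = 3 × 35/286 = 105/286.

105/286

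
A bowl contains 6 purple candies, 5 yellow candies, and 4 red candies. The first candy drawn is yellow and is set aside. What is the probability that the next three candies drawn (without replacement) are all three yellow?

After the first draw, 4 of the remaining 14 candies are yellow.
P = 4/14 × 3/13 × 2/12 = 24/2184 = 1/91.

1/91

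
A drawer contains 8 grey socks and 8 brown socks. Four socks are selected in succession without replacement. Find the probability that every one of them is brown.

P(all brown) = 8/16 × 7/15 × 6/14 × 5/13 = 1680/43680 = 1/26.

1/26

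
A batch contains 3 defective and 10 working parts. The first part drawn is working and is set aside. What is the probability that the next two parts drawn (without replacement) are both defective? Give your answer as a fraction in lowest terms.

After the first draw, 3 of the remaining 12 parts are defective.
P = 3/12 × 2/11 = 6/132 = 1/22.

1/22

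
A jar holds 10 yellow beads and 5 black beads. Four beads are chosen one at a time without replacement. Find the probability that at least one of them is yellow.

272/273

P(no yellow) = 5/15 × 4/14 × 3/13 × 2/12 = 120/32760 = 1/273.
P(at least one) = 1 − 1/273 = 272/273.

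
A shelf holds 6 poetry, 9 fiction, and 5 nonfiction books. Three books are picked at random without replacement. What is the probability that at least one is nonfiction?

137/228

P(no nonfiction) = 15/20 × 14/19 × 13/18 = 2730/6840 = 91/228.
P(at least one) = 1 − 91/228 = 137/228.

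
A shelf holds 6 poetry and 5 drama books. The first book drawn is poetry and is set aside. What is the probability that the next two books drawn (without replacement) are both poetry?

2/9

After the first draw, 5 of the remaining 10 books are poetry.
P = 5/10 × 4/9 = 20/90 = 2/9.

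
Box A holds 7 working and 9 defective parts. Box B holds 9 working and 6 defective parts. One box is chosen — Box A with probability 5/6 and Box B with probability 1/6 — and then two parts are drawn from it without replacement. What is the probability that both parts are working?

341/1680

From Box A: P(both working) = (7/16)(6/15) = 7/40.
From Box B: P(both working) = (9/15)(8/14) = 12/35.
Total probability = (5/6)(7/40) + (1/6)(12/35) = 341/1680.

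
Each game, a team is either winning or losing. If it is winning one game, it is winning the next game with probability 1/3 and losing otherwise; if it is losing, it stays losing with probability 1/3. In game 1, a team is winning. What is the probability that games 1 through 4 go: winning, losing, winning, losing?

Game 1 is given. For each transition, use the conditional probability from the current state:
P(losing | winning) = 2/3; P(winning | losing) = 2/3; P(losing | winning) = 2/3.
P = 2/3 × 2/3 × 2/3 = 8/27.

8/27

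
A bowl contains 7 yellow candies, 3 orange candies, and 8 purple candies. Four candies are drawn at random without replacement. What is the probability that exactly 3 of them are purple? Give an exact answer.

28/153

One ordering (purple drawn first) has probability 8/18 × 7/17 × 6/16 × 10/15 = 3360/73440 = 7/153.
There are C(4,3) = 4 such orderings, each equally likely, so P = 4 × 7/153 = 28/153.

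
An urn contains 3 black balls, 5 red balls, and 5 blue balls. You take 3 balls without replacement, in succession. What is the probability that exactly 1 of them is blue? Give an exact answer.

One ordering (blue drawn first) has probability 5/13 × 8/12 × 7/11 = 280/1716 = 70/429.
There are C(3,1) = 3 such orderings, each equally likely, so P = 3 × 70/429 = 70/143.

70/143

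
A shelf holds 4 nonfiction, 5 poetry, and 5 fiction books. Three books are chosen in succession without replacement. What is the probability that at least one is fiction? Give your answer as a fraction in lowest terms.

P(no fiction) = 9/14 × 8/13 × 7/12 = 504/2184 = 3/13.
P(at least one) = 1 − 3/13 = 10/13.

10/13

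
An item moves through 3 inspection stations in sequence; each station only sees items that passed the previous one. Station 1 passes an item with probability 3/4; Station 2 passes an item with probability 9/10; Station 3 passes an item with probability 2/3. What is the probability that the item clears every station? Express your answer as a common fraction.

9/20

The events are sequential, so multiply the conditional probabilities:
P = 3/4 × 9/10 × 2/3 = 54/120 = 9/20.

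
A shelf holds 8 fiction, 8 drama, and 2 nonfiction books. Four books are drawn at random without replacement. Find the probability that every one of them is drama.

P(every draw is drama) = 8/18 × 7/17 × 6/16 × 5/15 = 1680/73440 = 7/306.

7/306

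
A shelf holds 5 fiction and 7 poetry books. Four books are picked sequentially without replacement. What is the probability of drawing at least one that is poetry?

98/99

P(no poetry) = 5/12 × 4/11 × 3/10 × 2/9 = 120/11880 = 1/99.
P(at least one) = 1 − 1/99 = 98/99.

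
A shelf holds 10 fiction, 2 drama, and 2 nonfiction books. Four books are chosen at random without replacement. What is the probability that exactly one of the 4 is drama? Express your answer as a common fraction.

40/91

One ordering (drama drawn first) has probability 2/14 × 12/13 × 11/12 × 10/11 = 2640/24024 = 10/91.
There are C(4,1) = 4 such orderings, each equally likely, so P = 4 × 10/91 = 40/91.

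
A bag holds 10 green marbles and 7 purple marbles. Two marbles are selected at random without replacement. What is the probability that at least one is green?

P(no green) = 7/17 × 6/16 = 42/272 = 21/136.
P(at least one) = 1 − 21/136 = 115/136.

115/136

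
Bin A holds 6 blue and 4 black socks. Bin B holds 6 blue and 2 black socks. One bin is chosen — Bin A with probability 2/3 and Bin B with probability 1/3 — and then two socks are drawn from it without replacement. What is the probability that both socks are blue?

From Bin A: P(both blue) = (6/10)(5/9) = 1/3.
From Bin B: P(both blue) = (6/8)(5/7) = 15/28.
Total probability = (2/3)(1/3) + (1/3)(15/28) = 101/252.

101/252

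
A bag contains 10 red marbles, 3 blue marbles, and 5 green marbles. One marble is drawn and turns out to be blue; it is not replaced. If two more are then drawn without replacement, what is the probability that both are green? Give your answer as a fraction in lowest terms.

With the first marble removed, 5 green remain out of 17.
P = 5/17 × 4/16 = 20/272 = 5/68.

5/68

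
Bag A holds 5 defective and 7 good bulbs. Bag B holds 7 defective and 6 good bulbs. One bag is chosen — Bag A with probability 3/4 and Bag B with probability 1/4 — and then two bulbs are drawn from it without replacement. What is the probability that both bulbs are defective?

From Bag A: P(both defective) = (5/12)(4/11) = 5/33.
From Bag B: P(both defective) = (7/13)(6/12) = 7/26.
Total probability = (3/4)(5/33) + (1/4)(7/26) = 207/1144.

207/1144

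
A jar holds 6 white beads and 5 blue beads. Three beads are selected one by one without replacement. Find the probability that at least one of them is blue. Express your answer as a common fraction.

29/33

P(no blue) = 6/11 × 5/10 × 4/9 = 120/990 = 4/33.
P(at least one) = 1 − 4/33 = 29/33.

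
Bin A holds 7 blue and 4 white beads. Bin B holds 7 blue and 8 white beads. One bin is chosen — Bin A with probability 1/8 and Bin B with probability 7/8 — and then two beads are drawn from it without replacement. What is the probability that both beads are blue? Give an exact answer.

49/220

From Bin A: P(both blue) = (7/11)(6/10) = 21/55.
From Bin B: P(both blue) = (7/15)(6/14) = 1/5.
Total probability = (1/8)(21/55) + (7/8)(1/5) = 49/220.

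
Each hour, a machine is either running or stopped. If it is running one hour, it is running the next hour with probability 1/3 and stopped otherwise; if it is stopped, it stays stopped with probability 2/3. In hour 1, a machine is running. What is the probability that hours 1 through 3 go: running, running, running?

1/9

Hour 1 is given. For each transition, use the conditional probability from the current state:
P(running | running) = 1/3; P(running | running) = 1/3.
P = 1/3 × 1/3 = 1/9.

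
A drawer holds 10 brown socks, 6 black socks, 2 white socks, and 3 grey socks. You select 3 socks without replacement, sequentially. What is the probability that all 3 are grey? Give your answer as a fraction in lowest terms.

P(every draw is grey) = 3/21 × 2/20 × 1/19 = 6/7980 = 1/1330.

1/1330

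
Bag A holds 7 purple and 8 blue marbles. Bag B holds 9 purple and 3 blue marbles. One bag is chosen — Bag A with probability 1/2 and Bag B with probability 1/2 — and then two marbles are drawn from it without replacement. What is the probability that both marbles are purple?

From Bag A: P(both purple) = (7/15)(6/14) = 1/5.
From Bag B: P(both purple) = (9/12)(8/11) = 6/11.
Total probability = (1/2)(1/5) + (1/2)(6/11) = 41/110.

41/110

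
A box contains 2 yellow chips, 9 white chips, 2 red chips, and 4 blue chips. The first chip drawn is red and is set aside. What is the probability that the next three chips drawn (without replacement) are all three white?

After the first draw, 9 of the remaining 16 chips are white.
P = 9/16 × 8/15 × 7/14 = 504/3360 = 3/20.

3/20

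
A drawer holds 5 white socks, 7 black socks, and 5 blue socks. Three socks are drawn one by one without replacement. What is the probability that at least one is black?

P(no black) = 10/17 × 9/16 × 8/15 = 720/4080 = 3/17.
P(at least one) = 1 − 3/17 = 14/17.

14/17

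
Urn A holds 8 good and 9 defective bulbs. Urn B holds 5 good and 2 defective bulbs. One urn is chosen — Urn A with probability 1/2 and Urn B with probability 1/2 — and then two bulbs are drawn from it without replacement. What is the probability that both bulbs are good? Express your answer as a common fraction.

From Urn A: P(both good) = (8/17)(7/16) = 7/34.
From Urn B: P(both good) = (5/7)(4/6) = 10/21.
Total probability = (1/2)(7/34) + (1/2)(10/21) = 487/1428.

487/1428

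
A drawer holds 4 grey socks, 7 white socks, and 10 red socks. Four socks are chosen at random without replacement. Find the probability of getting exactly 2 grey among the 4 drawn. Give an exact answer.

272/1995

One ordering (grey drawn first) has probability 4/21 × 3/20 × 17/19 × 16/18 = 3264/143640 = 136/5985.
There are C(4,2) = 6 such orderings, each equally likely, so P = 6 × 136/5985 = 272/1995.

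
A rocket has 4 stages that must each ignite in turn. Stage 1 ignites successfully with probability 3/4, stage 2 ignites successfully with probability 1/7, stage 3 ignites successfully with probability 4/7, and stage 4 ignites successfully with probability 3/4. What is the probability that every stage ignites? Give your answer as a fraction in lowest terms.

9/196

Multiplying along the chain,
P = 3/4 × 1/7 × 4/7 × 3/4 = 36/784 = 9/196.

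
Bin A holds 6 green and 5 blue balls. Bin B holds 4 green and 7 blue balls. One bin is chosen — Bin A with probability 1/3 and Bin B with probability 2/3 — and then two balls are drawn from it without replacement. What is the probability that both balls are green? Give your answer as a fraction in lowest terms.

9/55

From Bin A: P(both green) = (6/11)(5/10) = 3/11.
From Bin B: P(both green) = (4/11)(3/10) = 6/55.
Total probability = (1/3)(3/11) + (2/3)(6/55) = 9/55.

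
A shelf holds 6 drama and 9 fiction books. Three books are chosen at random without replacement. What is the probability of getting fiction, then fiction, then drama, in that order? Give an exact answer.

72/455

Multiply the probability of each draw given the previous ones:
P = 9/15 × 8/14 × 6/13 = 432/2730 = 72/455.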